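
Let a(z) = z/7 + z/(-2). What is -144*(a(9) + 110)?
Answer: -107640/7 ≈ -15377.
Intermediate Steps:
a(z) = -5*z/14 (a(z) = z*(1/7) + z*(-1/2) = z/7 - z/2 = -5*z/14)
-144*(a(9) + 110) = -144*(-5/14*9 + 110) = -144*(-45/14 + 110) = -144*1495/14 = -107640/7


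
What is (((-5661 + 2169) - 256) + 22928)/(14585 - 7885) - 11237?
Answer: -3763436/335 ≈ -11234.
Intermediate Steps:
(((-5661 + 2169) - 256) + 22928)/(14585 - 7885) - 11237 = ((-3492 - 256) + 22928)/6700 - 11237 = (-3748 + 22928)*(1/6700) - 11237 = 19180*(1/6700) - 11237 = 959/335 - 11237 = -3763436/335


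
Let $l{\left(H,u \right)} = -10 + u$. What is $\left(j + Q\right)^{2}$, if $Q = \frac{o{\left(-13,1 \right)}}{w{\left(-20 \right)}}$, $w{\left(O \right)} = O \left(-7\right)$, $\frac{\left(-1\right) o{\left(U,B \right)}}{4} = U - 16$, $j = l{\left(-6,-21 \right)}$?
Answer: $\frac{1115136}{1225} \approx 910.32$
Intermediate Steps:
$j = -31$ ($j = -10 - 21 = -31$)
$o{\left(U,B \right)} = 64 - 4 U$ ($o{\left(U,B \right)} = - 4 \left(U - 16\right) = - 4 \left(-16 + U\right) = 64 - 4 U$)
$w{\left(O \right)} = - 7 O$
$Q = \frac{29}{35}$ ($Q = \frac{64 - -52}{\left(-7\right) \left(-20\right)} = \frac{64 + 52}{140} = 116 \cdot \frac{1}{140} = \frac{29}{35} \approx 0.82857$)
$\left(j + Q\right)^{2} = \left(-31 + \frac{29}{35}\right)^{2} = \left(- \frac{1056}{35}\right)^{2} = \frac{1115136}{1225}$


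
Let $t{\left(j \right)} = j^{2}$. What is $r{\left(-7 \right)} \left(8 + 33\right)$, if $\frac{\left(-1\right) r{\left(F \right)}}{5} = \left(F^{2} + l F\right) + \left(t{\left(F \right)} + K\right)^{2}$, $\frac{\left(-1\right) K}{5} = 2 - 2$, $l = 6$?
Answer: $-493640$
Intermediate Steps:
$K = 0$ ($K = - 5 \left(2 - 2\right) = \left(-5\right) 0 = 0$)
$r{\left(F \right)} = - 30 F - 5 F^{2} - 5 F^{4}$ ($r{\left(F \right)} = - 5 \left(\left(F^{2} + 6 F\right) + \left(F^{2} + 0\right)^{2}\right) = - 5 \left(\left(F^{2} + 6 F\right) + \left(F^{2}\right)^{2}\right) = - 5 \left(\left(F^{2} + 6 F\right) + F^{4}\right) = - 5 \left(F^{2} + F^{4} + 6 F\right) = - 30 F - 5 F^{2} - 5 F^{4}$)
$r{\left(-7 \right)} \left(8 + 33\right) = 5 \left(-7\right) \left(-6 - -7 - \left(-7\right)^{3}\right) \left(8 + 33\right) = 5 \left(-7\right) \left(-6 + 7 - -343\right) 41 = 5 \left(-7\right) \left(-6 + 7 + 343\right) 41 = 5 \left(-7\right) 344 \cdot 41 = \left(-12040\right) 41 = -493640$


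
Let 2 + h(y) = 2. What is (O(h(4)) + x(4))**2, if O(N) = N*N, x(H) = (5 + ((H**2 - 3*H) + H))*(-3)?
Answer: 1521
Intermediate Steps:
h(y) = 0 (h(y) = -2 + 2 = 0)
x(H) = -15 - 3*H**2 + 6*H (x(H) = (5 + (H**2 - 2*H))*(-3) = (5 + H**2 - 2*H)*(-3) = -15 - 3*H**2 + 6*H)
O(N) = N**2
(O(h(4)) + x(4))**2 = (0**2 + (-15 - 3*4**2 + 6*4))**2 = (0 + (-15 - 3*16 + 24))**2 = (0 + (-15 - 48 + 24))**2 = (0 - 39)**2 = (-39)**2 = 1521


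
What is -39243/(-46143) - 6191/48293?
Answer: 536496962/742794633 ≈ 0.72227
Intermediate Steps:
-39243/(-46143) - 6191/48293 = -39243*(-1/46143) - 6191*1/48293 = 13081/15381 - 6191/48293 = 536496962/742794633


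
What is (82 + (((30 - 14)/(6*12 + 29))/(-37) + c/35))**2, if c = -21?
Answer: 2313072932641/349129225 ≈ 6625.3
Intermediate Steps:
(82 + (((30 - 14)/(6*12 + 29))/(-37) + c/35))**2 = (82 + (((30 - 14)/(6*12 + 29))/(-37) - 21/35))**2 = (82 + ((16/(72 + 29))*(-1/37) - 21*1/35))**2 = (82 + ((16/101)*(-1/37) - 3/5))**2 = (82 + (-16/3737 - 3/5))**2 = (82 - 11291/18685)**2 = (1520879/18685)**2 = 2313072932641/349129225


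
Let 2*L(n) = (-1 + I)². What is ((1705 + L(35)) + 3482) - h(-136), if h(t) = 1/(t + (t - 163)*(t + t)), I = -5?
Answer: 422604359/81192 ≈ 5205.0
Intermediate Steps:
L(n) = 18 (L(n) = (-1 - 5)²/2 = (½)*(-6)² = (½)*36 = 18)
h(t) = 1/(t + 2*t*(-163 + t)) (h(t) = 1/(t + (-163 + t)*(2*t)) = 1/(t + 2*t*(-163 + t)))
((1705 + L(35)) + 3482) - h(-136) = ((1705 + 18) + 3482) - 1/((-136)*(-325 + 2*(-136))) = (1723 + 3482) - (-1)/(136*(-325 - 272)) = 5205 - (-1)/(136*(-597)) = 5205 - (-1)*(-1)/(136*597) = 5205 - 1*1/81192 = 5205 - 1/81192 = 422604359/81192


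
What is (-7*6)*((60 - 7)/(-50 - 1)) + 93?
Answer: 2323/17 ≈ 136.65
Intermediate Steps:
(-7*6)*((60 - 7)/(-50 - 1)) + 93 = -2226/(-51) + 93 = -2226*(-1)/51 + 93 = -42*(-53/51) + 93 = 742/17 + 93 = 2323/17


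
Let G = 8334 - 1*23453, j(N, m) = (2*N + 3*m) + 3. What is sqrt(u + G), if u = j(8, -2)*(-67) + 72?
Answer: I*sqrt(15918) ≈ 126.17*I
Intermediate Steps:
j(N, m) = 3 + 2*N + 3*m
G = -15119 (G = 8334 - 23453 = -15119)
u = -799 (u = (3 + 2*8 + 3*(-2))*(-67) + 72 = (3 + 16 - 6)*(-67) + 72 = 13*(-67) + 72 = -871 + 72 = -799)
sqrt(u + G) = sqrt(-799 - 15119) = sqrt(-15918) = I*sqrt(15918)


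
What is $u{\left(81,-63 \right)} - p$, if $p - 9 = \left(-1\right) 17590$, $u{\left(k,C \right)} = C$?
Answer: $17518$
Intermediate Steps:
$p = -17581$ ($p = 9 - 17590 = -17581$)
$u{\left(81,-63 \right)} - p = -63 - -17581 = -63 + 17581 = 17518$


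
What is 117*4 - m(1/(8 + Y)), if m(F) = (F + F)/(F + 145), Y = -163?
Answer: 5258917/11237 ≈ 468.00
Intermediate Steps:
m(F) = 2*F/(145 + F) (m(F) = (2*F)/(145 + F) = 2*F/(145 + F))
117*4 - m(1/(8 + Y)) = 117*4 - 2/((8 - 163)*(145 + 1/(8 - 163))) = 468 - 2/((-155)*(145 + 1/(-155))) = 468 - 2*(-1)/(155*(145 - 1/155)) = 468 - 2*(-1)/(155*22474/155) = 468 - 2*(-1)*155/(155*22474) = 468 - 1*(-1/11237) = 468 + 1/11237 = 5258917/11237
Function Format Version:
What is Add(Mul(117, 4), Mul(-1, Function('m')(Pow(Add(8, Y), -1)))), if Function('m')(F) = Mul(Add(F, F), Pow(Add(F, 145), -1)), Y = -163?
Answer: Rational(5258917, 11237) ≈ 468.00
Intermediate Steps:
Function('m')(F) = Mul(2, F, Pow(Add(145, F), -1)) (Function('m')(F) = Mul(Mul(2, F), Pow(Add(145, F), -1)) = Mul(2, F, Pow(Add(145, F), -1)))
Add(Mul(117, 4), Mul(-1, Function('m')(Pow(Add(8, Y), -1)))) = Add(Mul(117, 4), Mul(-1, Mul(2, Pow(Add(8, -163), -1), Pow(Add(145, Pow(Add(8, -163), -1)), -1)))) = Add(468, Mul(-1, Mul(2, Pow(-155, -1), Pow(Add(145, Pow(-155, -1)), -1)))) = Add(468, Mul(-1, Mul(2, Rational(-1, 155), Pow(Add(145, Rational(-1, 155)), -1)))) = Add(468, Mul(-1, Mul(2, Rational(-1, 155), Pow(Rational(22474, 155), -1)))) = Add(468, Mul(-1, Mul(2, Rational(-1, 155), Rational(155, 22474)))) = Add(468, Mul(-1, Rational(-1, 11237))) = Add(468, Rational(1, 11237)) = Rational(5258917, 11237)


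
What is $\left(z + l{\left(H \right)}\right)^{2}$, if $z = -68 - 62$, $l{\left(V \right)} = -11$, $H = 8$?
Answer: $19881$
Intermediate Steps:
$z = -130$ ($z = -68 - 62 = -130$)
$\left(z + l{\left(H \right)}\right)^{2} = \left(-130 - 11\right)^{2} = \left(-141\right)^{2} = 19881$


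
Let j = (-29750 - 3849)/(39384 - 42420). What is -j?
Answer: -33599/3036 ≈ -11.067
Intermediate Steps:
j = 33599/3036 (j = -33599/(-3036) = -33599*(-1/3036) = 33599/3036 ≈ 11.067)
-j = -1*33599/3036 = -33599/3036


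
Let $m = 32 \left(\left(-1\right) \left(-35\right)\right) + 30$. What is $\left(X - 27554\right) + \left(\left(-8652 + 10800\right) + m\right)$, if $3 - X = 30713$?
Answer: $-54966$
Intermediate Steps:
$m = 1150$ ($m = 32 \cdot 35 + 30 = 1120 + 30 = 1150$)
$X = -30710$ ($X = 3 - 30713 = -30710$)
$\left(X - 27554\right) + \left(\left(-8652 + 10800\right) + m\right) = \left(-30710 - 27554\right) + \left(\left(-8652 + 10800\right) + 1150\right) = -58264 + \left(2148 + 1150\right) = -58264 + 3298 = -54966$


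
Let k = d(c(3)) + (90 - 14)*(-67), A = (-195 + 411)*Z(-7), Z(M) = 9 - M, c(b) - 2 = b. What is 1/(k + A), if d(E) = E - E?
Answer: -1/1636 ≈ -0.00061125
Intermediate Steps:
c(b) = 2 + b
d(E) = 0
A = 3456 (A = (-195 + 411)*(9 - 1*(-7)) = 216*(9 + 7) = 216*16 = 3456)
k = -5092 (k = 0 + (90 - 14)*(-67) = 0 + 76*(-67) = 0 - 5092 = -5092)
1/(k + A) = 1/(-5092 + 3456) = 1/(-1636) = -1/1636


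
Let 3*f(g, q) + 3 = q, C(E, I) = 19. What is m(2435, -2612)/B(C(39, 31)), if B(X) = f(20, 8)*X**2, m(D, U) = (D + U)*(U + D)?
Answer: 93987/1805 ≈ 52.070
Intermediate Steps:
m(D, U) = (D + U)**2 (m(D, U) = (D + U)*(D + U) = (D + U)**2)
f(g, q) = -1 + q/3
B(X) = 5*X**2/3 (B(X) = (-1 + (1/3)*8)*X**2 = (-1 + 8/3)*X**2 = 5*X**2/3)
m(2435, -2612)/B(C(39, 31)) = (2435 - 2612)**2/(((5/3)*19**2)) = (-177)**2/(((5/3)*361)) = 31329/(1805/3) = 31329*(3/1805) = 93987/1805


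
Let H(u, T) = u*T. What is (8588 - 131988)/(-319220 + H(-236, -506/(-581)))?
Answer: 17923850/46396559 ≈ 0.38632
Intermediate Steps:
H(u, T) = T*u
(8588 - 131988)/(-319220 + H(-236, -506/(-581))) = (8588 - 131988)/(-319220 - 506/(-581)*(-236)) = -123400/(-319220 - 506*(-1/581)*(-236)) = -123400/(-319220 + (506/581)*(-236)) = -123400/(-319220 - 119416/581) = -123400/(-185586236/581) = -123400*(-581/185586236) = 17923850/46396559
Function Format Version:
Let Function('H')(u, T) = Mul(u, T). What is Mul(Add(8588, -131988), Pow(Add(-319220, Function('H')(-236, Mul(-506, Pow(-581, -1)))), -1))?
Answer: Rational(17923850, 46396559) ≈ 0.38632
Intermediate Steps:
Function('H')(u, T) = Mul(T, u)
Mul(Add(8588, -131988), Pow(Add(-319220, Function('H')(-236, Mul(-506, Pow(-581, -1)))), -1)) = Mul(Add(8588, -131988), Pow(Add(-319220, Mul(Mul(-506, Pow(-581, -1)), -236)), -1)) = Mul(-123400, Pow(Add(-319220, Mul(Mul(-506, Rational(-1, 581)), -236)), -1)) = Mul(-123400, Pow(Add(-319220, Mul(Rational(506, 581), -236)), -1)) = Mul(-123400, Pow(Add(-319220, Rational(-119416, 581)), -1)) = Mul(-123400, Pow(Rational(-185586236, 581), -1)) = Mul(-123400, Rational(-581, 185586236)) = Rational(17923850, 46396559)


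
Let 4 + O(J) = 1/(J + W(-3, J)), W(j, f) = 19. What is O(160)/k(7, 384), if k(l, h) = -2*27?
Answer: 715/9666 ≈ 0.073971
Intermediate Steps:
k(l, h) = -54
O(J) = -4 + 1/(19 + J) (O(J) = -4 + 1/(J + 19) = -4 + 1/(19 + J))
O(160)/k(7, 384) = ((-75 - 4*160)/(19 + 160))/(-54) = ((-75 - 640)/179)*(-1/54) = ((1/179)*(-715))*(-1/54) = -715/179*(-1/54) = 715/9666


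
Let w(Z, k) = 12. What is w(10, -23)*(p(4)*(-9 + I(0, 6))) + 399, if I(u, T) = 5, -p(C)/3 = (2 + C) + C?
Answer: 1839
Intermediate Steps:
p(C) = -6 - 6*C (p(C) = -3*((2 + C) + C) = -3*(2 + 2*C) = -6 - 6*C)
w(10, -23)*(p(4)*(-9 + I(0, 6))) + 399 = 12*((-6 - 6*4)*(-9 + 5)) + 399 = 12*((-6 - 24)*(-4)) + 399 = 12*(-30*(-4)) + 399 = 12*120 + 399 = 1440 + 399 = 1839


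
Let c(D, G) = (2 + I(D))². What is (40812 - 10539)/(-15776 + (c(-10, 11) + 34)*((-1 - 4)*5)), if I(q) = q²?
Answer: -10091/92242 ≈ -0.10940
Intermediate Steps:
c(D, G) = (2 + D²)²
(40812 - 10539)/(-15776 + (c(-10, 11) + 34)*((-1 - 4)*5)) = (40812 - 10539)/(-15776 + ((2 + (-10)²)² + 34)*((-1 - 4)*5)) = 30273/(-15776 + ((2 + 100)² + 34)*(-5*5)) = 30273/(-15776 + (102² + 34)*(-25)) = 30273/(-15776 + (10404 + 34)*(-25)) = 30273/(-15776 + 10438*(-25)) = 30273/(-15776 - 260950) = 30273/(-276726) = 30273*(-1/276726) = -10091/92242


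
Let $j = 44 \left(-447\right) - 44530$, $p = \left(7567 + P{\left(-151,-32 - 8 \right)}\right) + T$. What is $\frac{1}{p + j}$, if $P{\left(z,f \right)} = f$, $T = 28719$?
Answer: $- \frac{1}{27952} \approx -3.5776 \cdot 10^{-5}$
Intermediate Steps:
$p = 36246$ ($p = \left(7567 - 40\right) + 28719 = 7527 + 28719 = 36246$)
$j = -64198$ ($j = -19668 - 44530 = -64198$)
$\frac{1}{p + j} = \frac{1}{36246 - 64198} = \frac{1}{-27952} = - \frac{1}{27952}$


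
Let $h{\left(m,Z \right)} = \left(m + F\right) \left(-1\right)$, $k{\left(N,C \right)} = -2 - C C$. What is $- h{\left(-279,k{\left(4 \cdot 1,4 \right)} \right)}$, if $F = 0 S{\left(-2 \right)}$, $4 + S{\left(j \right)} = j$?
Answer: $-279$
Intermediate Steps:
$S{\left(j \right)} = -4 + j$
$k{\left(N,C \right)} = -2 - C^{2}$
$F = 0$ ($F = 0 \left(-4 - 2\right) = 0 \left(-6\right) = 0$)
$h{\left(m,Z \right)} = - m$ ($h{\left(m,Z \right)} = \left(m + 0\right) \left(-1\right) = m \left(-1\right) = - m$)
$- h{\left(-279,k{\left(4 \cdot 1,4 \right)} \right)} = - \left(-1\right) \left(-279\right) = \left(-1\right) 279 = -279$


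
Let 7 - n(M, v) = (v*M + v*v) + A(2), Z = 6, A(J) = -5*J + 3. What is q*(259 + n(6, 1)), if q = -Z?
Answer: -1596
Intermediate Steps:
A(J) = 3 - 5*J
n(M, v) = 14 - v² - M*v (n(M, v) = 7 - ((v*M + v*v) + (3 - 5*2)) = 7 - ((M*v + v²) + (3 - 10)) = 7 - ((v² + M*v) - 7) = 7 - (-7 + v² + M*v) = 7 + (7 - v² - M*v) = 14 - v² - M*v)
q = -6 (q = -1*6 = -6)
q*(259 + n(6, 1)) = -6*(259 + (14 - 1*1² - 1*6*1)) = -6*(259 + (14 - 1*1 - 6)) = -6*(259 + (14 - 1 - 6)) = -6*(259 + 7) = -6*266 = -1596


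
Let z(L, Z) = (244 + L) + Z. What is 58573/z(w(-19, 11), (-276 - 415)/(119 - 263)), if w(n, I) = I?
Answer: 8434512/37411 ≈ 225.46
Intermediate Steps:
z(L, Z) = 244 + L + Z
58573/z(w(-19, 11), (-276 - 415)/(119 - 263)) = 58573/(244 + 11 + (-276 - 415)/(119 - 263)) = 58573/(244 + 11 - 691/(-144)) = 58573/(244 + 11 - 691*(-1/144)) = 58573/(244 + 11 + 691/144) = 58573/(37411/144) = 58573*(144/37411) = 8434512/37411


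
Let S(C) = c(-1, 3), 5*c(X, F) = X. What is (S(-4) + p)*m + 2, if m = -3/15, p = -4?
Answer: 71/25 ≈ 2.8400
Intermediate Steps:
c(X, F) = X/5
S(C) = -⅕ (S(C) = (⅕)*(-1) = -⅕)
m = -⅕ (m = -3*1/15 = -⅕ ≈ -0.20000)
(S(-4) + p)*m + 2 = (-⅕ - 4)*(-⅕) + 2 = -21/5*(-⅕) + 2 = 21/25 + 2 = 71/25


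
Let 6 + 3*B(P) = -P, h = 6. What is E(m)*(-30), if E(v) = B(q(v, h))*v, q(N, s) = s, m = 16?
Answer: 1920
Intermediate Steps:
B(P) = -2 - P/3 (B(P) = -2 + (-P)/3 = -2 - P/3)
E(v) = -4*v (E(v) = (-2 - ⅓*6)*v = (-2 - 2)*v = -4*v)
E(m)*(-30) = -4*16*(-30) = -64*(-30) = 1920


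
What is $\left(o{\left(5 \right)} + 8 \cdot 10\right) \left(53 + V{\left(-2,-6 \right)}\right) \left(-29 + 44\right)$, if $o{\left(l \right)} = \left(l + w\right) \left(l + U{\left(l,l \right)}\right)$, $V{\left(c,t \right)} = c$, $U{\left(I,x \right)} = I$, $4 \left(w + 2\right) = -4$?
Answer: $76500$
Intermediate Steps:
$w = -3$ ($w = -2 + \frac{1}{4} \left(-4\right) = -2 - 1 = -3$)
$o{\left(l \right)} = 2 l \left(-3 + l\right)$ ($o{\left(l \right)} = \left(l - 3\right) \left(l + l\right) = \left(-3 + l\right) 2 l = 2 l \left(-3 + l\right)$)
$\left(o{\left(5 \right)} + 8 \cdot 10\right) \left(53 + V{\left(-2,-6 \right)}\right) \left(-29 + 44\right) = \left(2 \cdot 5 \left(-3 + 5\right) + 8 \cdot 10\right) \left(53 - 2\right) \left(-29 + 44\right) = \left(2 \cdot 5 \cdot 2 + 80\right) 51 \cdot 15 = \left(20 + 80\right) 765 = 100 \cdot 765 = 76500$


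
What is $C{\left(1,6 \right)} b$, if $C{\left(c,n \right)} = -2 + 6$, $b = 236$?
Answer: $944$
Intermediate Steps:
$C{\left(c,n \right)} = 4$
$C{\left(1,6 \right)} b = 4 \cdot 236 = 944$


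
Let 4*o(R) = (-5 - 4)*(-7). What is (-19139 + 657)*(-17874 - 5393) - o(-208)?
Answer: 1720082713/4 ≈ 4.3002e+8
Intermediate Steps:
o(R) = 63/4 (o(R) = ((-5 - 4)*(-7))/4 = (-9*(-7))/4 = (¼)*63 = 63/4)
(-19139 + 657)*(-17874 - 5393) - o(-208) = (-19139 + 657)*(-17874 - 5393) - 1*63/4 = -18482*(-23267) - 63/4 = 430020694 - 63/4 = 1720082713/4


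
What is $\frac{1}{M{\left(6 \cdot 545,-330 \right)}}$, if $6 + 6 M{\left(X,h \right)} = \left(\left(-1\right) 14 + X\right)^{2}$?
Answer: $\frac{3}{5300765} \approx 5.6596 \cdot 10^{-7}$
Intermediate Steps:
$M{\left(X,h \right)} = -1 + \frac{\left(-14 + X\right)^{2}}{6}$ ($M{\left(X,h \right)} = -1 + \frac{\left(\left(-1\right) 14 + X\right)^{2}}{6} = -1 + \frac{\left(-14 + X\right)^{2}}{6}$)
$\frac{1}{M{\left(6 \cdot 545,-330 \right)}} = \frac{1}{-1 + \frac{\left(-14 + 6 \cdot 545\right)^{2}}{6}} = \frac{1}{-1 + \frac{\left(-14 + 3270\right)^{2}}{6}} = \frac{1}{-1 + \frac{3256^{2}}{6}} = \frac{1}{-1 + \frac{1}{6} \cdot 10601536} = \frac{1}{-1 + \frac{5300768}{3}} = \frac{1}{\frac{5300765}{3}} = \frac{3}{5300765}$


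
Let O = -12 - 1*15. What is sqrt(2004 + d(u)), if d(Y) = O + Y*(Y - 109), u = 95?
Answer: sqrt(647) ≈ 25.436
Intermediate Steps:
O = -27 (O = -12 - 15 = -27)
d(Y) = -27 + Y*(-109 + Y) (d(Y) = -27 + Y*(Y - 109) = -27 + Y*(-109 + Y))
sqrt(2004 + d(u)) = sqrt(2004 + (-27 + 95**2 - 109*95)) = sqrt(2004 + (-27 + 9025 - 10355)) = sqrt(2004 - 1357) = sqrt(647)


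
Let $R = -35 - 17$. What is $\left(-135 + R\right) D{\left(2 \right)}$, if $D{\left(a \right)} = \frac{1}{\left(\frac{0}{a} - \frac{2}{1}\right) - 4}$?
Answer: $\frac{187}{6} \approx 31.167$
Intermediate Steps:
$R = -52$
$D{\left(a \right)} = - \frac{1}{6}$ ($D{\left(a \right)} = \frac{1}{\left(0 - 2\right) - 4} = \frac{1}{-2 - 4} = \frac{1}{-6} = - \frac{1}{6}$)
$\left(-135 + R\right) D{\left(2 \right)} = \left(-135 - 52\right) \left(- \frac{1}{6}\right) = \left(-187\right) \left(- \frac{1}{6}\right) = \frac{187}{6}$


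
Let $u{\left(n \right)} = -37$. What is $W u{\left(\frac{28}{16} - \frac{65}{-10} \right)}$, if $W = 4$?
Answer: $-148$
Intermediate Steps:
$W u{\left(\frac{28}{16} - \frac{65}{-10} \right)} = 4 \left(-37\right) = -148$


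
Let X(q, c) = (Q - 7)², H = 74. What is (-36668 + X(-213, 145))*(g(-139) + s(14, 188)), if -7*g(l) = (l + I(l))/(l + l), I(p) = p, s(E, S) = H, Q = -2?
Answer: -18915479/7 ≈ -2.7022e+6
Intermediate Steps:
s(E, S) = 74
g(l) = -⅐ (g(l) = -(l + l)/(7*(l + l)) = -2*l/(7*(2*l)) = -2*l*1/(2*l)/7 = -⅐*1 = -⅐)
X(q, c) = 81 (X(q, c) = (-2 - 7)² = (-9)² = 81)
(-36668 + X(-213, 145))*(g(-139) + s(14, 188)) = (-36668 + 81)*(-⅐ + 74) = -36587*517/7 = -18915479/7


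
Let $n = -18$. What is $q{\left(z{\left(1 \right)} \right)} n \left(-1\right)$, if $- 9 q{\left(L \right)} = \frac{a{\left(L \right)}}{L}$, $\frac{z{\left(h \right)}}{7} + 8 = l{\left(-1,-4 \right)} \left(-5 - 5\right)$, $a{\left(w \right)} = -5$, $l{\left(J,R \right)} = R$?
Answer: $\frac{5}{112} \approx 0.044643$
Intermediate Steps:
$z{\left(h \right)} = 224$ ($z{\left(h \right)} = -56 + 7 \left(- 4 \left(-5 - 5\right)\right) = -56 + 7 \left(\left(-4\right) \left(-10\right)\right) = -56 + 7 \cdot 40 = -56 + 280 = 224$)
$q{\left(L \right)} = \frac{5}{9 L}$ ($q{\left(L \right)} = - \frac{\left(-5\right) \frac{1}{L}}{9} = \frac{5}{9 L}$)
$q{\left(z{\left(1 \right)} \right)} n \left(-1\right) = \frac{5}{9 \cdot 224} \left(-18\right) \left(-1\right) = \frac{5}{9} \cdot \frac{1}{224} \left(-18\right) \left(-1\right) = \frac{5}{2016} \left(-18\right) \left(-1\right) = \left(- \frac{5}{112}\right) \left(-1\right) = \frac{5}{112}$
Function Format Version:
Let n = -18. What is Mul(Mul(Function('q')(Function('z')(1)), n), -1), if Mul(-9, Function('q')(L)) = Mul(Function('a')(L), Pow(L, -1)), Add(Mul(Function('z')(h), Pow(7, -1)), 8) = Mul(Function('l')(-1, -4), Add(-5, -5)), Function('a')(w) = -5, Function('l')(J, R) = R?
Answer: Rational(5, 112) ≈ 0.044643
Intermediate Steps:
Function('z')(h) = 224 (Function('z')(h) = Add(-56, Mul(7, Mul(-4, Add(-5, -5)))) = Add(-56, Mul(7, Mul(-4, -10))) = Add(-56, Mul(7, 40)) = Add(-56, 280) = 224)
Function('q')(L) = Mul(Rational(5, 9), Pow(L, -1)) (Function('q')(L) = Mul(Rational(-1, 9), Mul(-5, Pow(L, -1))) = Mul(Rational(5, 9), Pow(L, -1)))
Mul(Mul(Function('q')(Function('z')(1)), n), -1) = Mul(Mul(Mul(Rational(5, 9), Pow(224, -1)), -18), -1) = Mul(Mul(Mul(Rational(5, 9), Rational(1, 224)), -18), -1) = Mul(Mul(Rational(5, 2016), -18), -1) = Mul(Rational(-5, 112), -1) = Rational(5, 112)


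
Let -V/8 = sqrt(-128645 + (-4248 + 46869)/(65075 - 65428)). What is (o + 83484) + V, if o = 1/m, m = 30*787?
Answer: 1971057241/23610 - 8*I*sqrt(16045370018)/353 ≈ 83484.0 - 2870.7*I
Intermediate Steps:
m = 23610
V = -8*I*sqrt(16045370018)/353 (V = -8*sqrt(-128645 + (-4248 + 46869)/(65075 - 65428)) = -8*sqrt(-128645 + 42621/(-353)) = -8*sqrt(-128645 + 42621*(-1/353)) = -8*sqrt(-128645 - 42621/353) = -8*I*sqrt(16045370018)/353 ≈ -2870.7*I)
o = 1/23610 ≈ 4.2355e-5
(o + 83484) + V = (1/23610 + 83484) - 8*I*sqrt(16045370018)/353 = 1971057241/23610 - 8*I*sqrt(16045370018)/353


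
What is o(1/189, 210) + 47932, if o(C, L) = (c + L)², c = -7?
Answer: 89141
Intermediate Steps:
o(C, L) = (-7 + L)²
o(1/189, 210) + 47932 = (-7 + 210)² + 47932 = 203² + 47932 = 41209 + 47932 = 89141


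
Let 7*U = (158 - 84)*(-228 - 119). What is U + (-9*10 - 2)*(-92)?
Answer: 33570/7 ≈ 4795.7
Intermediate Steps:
U = -25678/7 (U = ((158 - 84)*(-228 - 119))/7 = (74*(-347))/7 = (⅐)*(-25678) = -25678/7 ≈ -3668.3)
U + (-9*10 - 2)*(-92) = -25678/7 + (-9*10 - 2)*(-92) = -25678/7 + (-90 - 2)*(-92) = -25678/7 - 92*(-92) = -25678/7 + 8464 = 33570/7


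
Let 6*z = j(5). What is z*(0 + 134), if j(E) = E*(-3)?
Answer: -335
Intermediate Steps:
j(E) = -3*E
z = -5/2 (z = (-3*5)/6 = (⅙)*(-15) = -5/2 ≈ -2.5000)
z*(0 + 134) = -5*(0 + 134)/2 = -5/2*134 = -335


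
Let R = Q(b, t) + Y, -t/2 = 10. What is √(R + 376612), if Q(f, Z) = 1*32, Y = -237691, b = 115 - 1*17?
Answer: √138953 ≈ 372.76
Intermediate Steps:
t = -20 (t = -2*10 = -20)
b = 98 (b = 115 - 17 = 98)
Q(f, Z) = 32
R = -237659 (R = 32 - 237691 = -237659)
√(R + 376612) = √(-237659 + 376612) = √138953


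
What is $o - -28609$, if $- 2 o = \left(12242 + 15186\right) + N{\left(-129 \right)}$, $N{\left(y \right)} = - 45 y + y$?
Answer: $12057$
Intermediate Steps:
$N{\left(y \right)} = - 44 y$
$o = -16552$ ($o = - \frac{\left(12242 + 15186\right) - -5676}{2} = - \frac{27428 + 5676}{2} = \left(- \frac{1}{2}\right) 33104 = -16552$)
$o - -28609 = -16552 - -28609 = -16552 + 28609 = 12057$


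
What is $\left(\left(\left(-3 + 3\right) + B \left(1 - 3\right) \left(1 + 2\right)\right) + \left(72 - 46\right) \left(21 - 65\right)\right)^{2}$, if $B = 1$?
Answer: $1322500$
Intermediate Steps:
$\left(\left(\left(-3 + 3\right) + B \left(1 - 3\right) \left(1 + 2\right)\right) + \left(72 - 46\right) \left(21 - 65\right)\right)^{2} = \left(\left(\left(-3 + 3\right) + 1 \left(1 - 3\right) \left(1 + 2\right)\right) + \left(72 - 46\right) \left(21 - 65\right)\right)^{2} = \left(\left(0 + 1 \left(\left(-2\right) 3\right)\right) + 26 \left(-44\right)\right)^{2} = \left(\left(0 + 1 \left(-6\right)\right) - 1144\right)^{2} = \left(\left(0 - 6\right) - 1144\right)^{2} = \left(-6 - 1144\right)^{2} = \left(-1150\right)^{2} = 1322500$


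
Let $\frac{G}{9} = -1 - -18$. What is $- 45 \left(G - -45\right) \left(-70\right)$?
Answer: $623700$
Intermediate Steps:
$G = 153$ ($G = 9 \left(-1 - -18\right) = 9 \left(-1 + 18\right) = 9 \cdot 17 = 153$)
$- 45 \left(G - -45\right) \left(-70\right) = - 45 \left(153 - -45\right) \left(-70\right) = - 45 \left(153 + 45\right) \left(-70\right) = \left(-45\right) 198 \left(-70\right) = \left(-8910\right) \left(-70\right) = 623700$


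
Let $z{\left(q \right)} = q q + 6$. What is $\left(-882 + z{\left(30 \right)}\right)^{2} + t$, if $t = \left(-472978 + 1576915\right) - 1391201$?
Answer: $-286688$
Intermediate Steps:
$t = -287264$ ($t = 1103937 - 1391201 = -287264$)
$z{\left(q \right)} = 6 + q^{2}$ ($z{\left(q \right)} = q^{2} + 6 = 6 + q^{2}$)
$\left(-882 + z{\left(30 \right)}\right)^{2} + t = \left(-882 + \left(6 + 30^{2}\right)\right)^{2} - 287264 = \left(-882 + \left(6 + 900\right)\right)^{2} - 287264 = \left(-882 + 906\right)^{2} - 287264 = 24^{2} - 287264 = 576 - 287264 = -286688$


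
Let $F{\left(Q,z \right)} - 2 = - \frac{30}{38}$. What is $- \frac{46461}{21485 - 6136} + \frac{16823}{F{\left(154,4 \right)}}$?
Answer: $\frac{4905039710}{353027} \approx 13894.0$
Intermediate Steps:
$F{\left(Q,z \right)} = \frac{23}{19}$ ($F{\left(Q,z \right)} = 2 - \frac{30}{38} = 2 - \frac{15}{19} = \frac{23}{19}$)
$- \frac{46461}{21485 - 6136} + \frac{16823}{F{\left(154,4 \right)}} = - \frac{46461}{21485 - 6136} + \frac{16823}{\frac{23}{19}} = - \frac{46461}{15349} + 16823 \cdot \frac{19}{23} = \left(-46461\right) \frac{1}{15349} + \frac{319637}{23} = - \frac{46461}{15349} + \frac{319637}{23} = \frac{4905039710}{353027}$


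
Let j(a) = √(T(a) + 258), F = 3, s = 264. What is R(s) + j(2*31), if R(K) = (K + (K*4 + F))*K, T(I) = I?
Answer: 349272 + 8*√5 ≈ 3.4929e+5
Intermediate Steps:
j(a) = √(258 + a) (j(a) = √(a + 258) = √(258 + a))
R(K) = K*(3 + 5*K) (R(K) = (K + (K*4 + 3))*K = (K + (4*K + 3))*K = (K + (3 + 4*K))*K = (3 + 5*K)*K = K*(3 + 5*K))
R(s) + j(2*31) = 264*(3 + 5*264) + √(258 + 2*31) = 264*(3 + 1320) + √(258 + 62) = 264*1323 + √320 = 349272 + 8*√5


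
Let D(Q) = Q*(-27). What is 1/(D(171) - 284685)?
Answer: -1/289302 ≈ -3.4566e-6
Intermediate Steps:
D(Q) = -27*Q
1/(D(171) - 284685) = 1/(-27*171 - 284685) = 1/(-4617 - 284685) = 1/(-289302) = -1/289302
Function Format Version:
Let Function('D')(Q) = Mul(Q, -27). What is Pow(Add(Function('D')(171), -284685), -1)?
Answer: Rational(-1, 289302) ≈ -3.4566e-6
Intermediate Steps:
Function('D')(Q) = Mul(-27, Q)
Pow(Add(Function('D')(171), -284685), -1) = Pow(Add(Mul(-27, 171), -284685), -1) = Pow(Add(-4617, -284685), -1) = Pow(-289302, -1) = Rational(-1, 289302)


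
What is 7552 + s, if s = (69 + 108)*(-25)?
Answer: 3127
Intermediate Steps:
s = -4425 (s = 177*(-25) = -4425)
7552 + s = 7552 - 4425 = 3127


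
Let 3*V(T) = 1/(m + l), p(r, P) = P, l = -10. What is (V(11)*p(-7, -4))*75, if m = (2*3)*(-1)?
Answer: 25/4 ≈ 6.2500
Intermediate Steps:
m = -6 (m = 6*(-1) = -6)
V(T) = -1/48 (V(T) = 1/(3*(-6 - 10)) = (⅓)/(-16) = (⅓)*(-1/16) = -1/48)
(V(11)*p(-7, -4))*75 = -1/48*(-4)*75 = (1/12)*75 = 25/4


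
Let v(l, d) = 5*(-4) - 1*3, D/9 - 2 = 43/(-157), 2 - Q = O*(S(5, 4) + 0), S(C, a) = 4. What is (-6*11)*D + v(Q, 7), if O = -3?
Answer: -164585/157 ≈ -1048.3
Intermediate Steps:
Q = 14 (Q = 2 - (-3)*(4 + 0) = 2 - (-3)*4 = 2 - 1*(-12) = 2 + 12 = 14)
D = 2439/157 (D = 18 + 9*(43/(-157)) = 18 + 9*(43*(-1/157)) = 18 + 9*(-43/157) = 18 - 387/157 = 2439/157 ≈ 15.535)
v(l, d) = -23 (v(l, d) = -20 - 3 = -23)
(-6*11)*D + v(Q, 7) = -6*11*(2439/157) - 23 = -66*2439/157 - 23 = -160974/157 - 23 = -164585/157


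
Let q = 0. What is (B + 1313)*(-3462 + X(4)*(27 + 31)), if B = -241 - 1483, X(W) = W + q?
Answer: 1327530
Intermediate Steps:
X(W) = W (X(W) = W + 0 = W)
B = -1724
(B + 1313)*(-3462 + X(4)*(27 + 31)) = (-1724 + 1313)*(-3462 + 4*(27 + 31)) = -411*(-3462 + 4*58) = -411*(-3462 + 232) = -411*(-3230) = 1327530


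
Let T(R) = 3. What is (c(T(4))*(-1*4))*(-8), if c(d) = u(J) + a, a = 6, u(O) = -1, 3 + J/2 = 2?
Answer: 160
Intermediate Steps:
J = -2 (J = -6 + 2*2 = -6 + 4 = -2)
c(d) = 5 (c(d) = -1 + 6 = 5)
(c(T(4))*(-1*4))*(-8) = (5*(-1*4))*(-8) = (5*(-4))*(-8) = -20*(-8) = 160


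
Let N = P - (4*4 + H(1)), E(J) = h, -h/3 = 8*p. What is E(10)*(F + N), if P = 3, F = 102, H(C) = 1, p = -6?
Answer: 12672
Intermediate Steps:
h = 144 (h = -24*(-6) = -3*(-48) = 144)
E(J) = 144
N = -14 (N = 3 - (4*4 + 1) = 3 - (16 + 1) = 3 - 1*17 = 3 - 17 = -14)
E(10)*(F + N) = 144*(102 - 14) = 144*88 = 12672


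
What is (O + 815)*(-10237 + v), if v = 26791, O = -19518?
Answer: -309609462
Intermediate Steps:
(O + 815)*(-10237 + v) = (-19518 + 815)*(-10237 + 26791) = -18703*16554 = -309609462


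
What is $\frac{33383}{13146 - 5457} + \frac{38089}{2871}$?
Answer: $\frac{11779058}{668943} \approx 17.608$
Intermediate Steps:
$\frac{33383}{13146 - 5457} + \frac{38089}{2871} = \frac{33383}{13146 - 5457} + 38089 \cdot \frac{1}{2871} = \frac{33383}{7689} + \frac{38089}{2871} = \frac{11779058}{668943}$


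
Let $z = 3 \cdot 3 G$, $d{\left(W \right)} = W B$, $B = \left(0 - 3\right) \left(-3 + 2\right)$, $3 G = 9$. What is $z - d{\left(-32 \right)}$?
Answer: $123$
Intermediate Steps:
$G = 3$ ($G = \frac{1}{3} \cdot 9 = 3$)
$B = 3$ ($B = \left(-3\right) \left(-1\right) = 3$)
$d{\left(W \right)} = 3 W$ ($d{\left(W \right)} = W 3 = 3 W$)
$z = 27$ ($z = 3 \cdot 3 \cdot 3 = 9 \cdot 3 = 27$)
$z - d{\left(-32 \right)} = 27 - 3 \left(-32\right) = 27 - -96 = 27 + 96 = 123$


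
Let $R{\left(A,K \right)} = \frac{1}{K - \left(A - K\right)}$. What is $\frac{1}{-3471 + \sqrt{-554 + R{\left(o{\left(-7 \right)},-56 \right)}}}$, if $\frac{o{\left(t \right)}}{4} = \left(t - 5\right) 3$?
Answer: $- \frac{37024}{128516213} - \frac{4 i \sqrt{35454}}{385548639} \approx -0.00028809 - 1.9535 \cdot 10^{-6} i$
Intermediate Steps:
$o{\left(t \right)} = -60 + 12 t$ ($o{\left(t \right)} = 4 \left(t - 5\right) 3 = 4 \left(-5 + t\right) 3 = 4 \left(-15 + 3 t\right) = -60 + 12 t$)
$R{\left(A,K \right)} = \frac{1}{- A + 2 K}$
$\frac{1}{-3471 + \sqrt{-554 + R{\left(o{\left(-7 \right)},-56 \right)}}} = \frac{1}{-3471 + \sqrt{-554 - \frac{1}{\left(-60 + 12 \left(-7\right)\right) - -112}}} = \frac{1}{-3471 + \sqrt{-554 - \frac{1}{\left(-60 - 84\right) + 112}}} = \frac{1}{-3471 + \sqrt{-554 - \frac{1}{-144 + 112}}} = \frac{1}{-3471 + \sqrt{-554 - \frac{1}{-32}}} = \frac{1}{-3471 + \sqrt{-554 - - \frac{1}{32}}} = \frac{1}{-3471 + \sqrt{-554 + \frac{1}{32}}} = \frac{1}{-3471 + \sqrt{- \frac{17727}{32}}} = \frac{1}{-3471 + \frac{i \sqrt{35454}}{8}}$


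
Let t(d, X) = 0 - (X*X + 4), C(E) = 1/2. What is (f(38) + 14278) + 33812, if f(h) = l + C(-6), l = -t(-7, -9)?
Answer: 96351/2 ≈ 48176.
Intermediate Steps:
C(E) = 1/2
t(d, X) = -4 - X**2 (t(d, X) = 0 - (X**2 + 4) = 0 - (4 + X**2) = 0 + (-4 - X**2) = -4 - X**2)
l = 85 (l = -(-4 - 1*(-9)**2) = -(-4 - 1*81) = -(-4 - 81) = -1*(-85) = 85)
f(h) = 171/2 (f(h) = 85 + 1/2 = 171/2)
(f(38) + 14278) + 33812 = (171/2 + 14278) + 33812 = 28727/2 + 33812 = 96351/2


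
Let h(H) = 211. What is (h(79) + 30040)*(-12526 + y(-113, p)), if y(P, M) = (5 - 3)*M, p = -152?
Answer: -388120330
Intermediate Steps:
y(P, M) = 2*M
(h(79) + 30040)*(-12526 + y(-113, p)) = (211 + 30040)*(-12526 + 2*(-152)) = 30251*(-12526 - 304) = 30251*(-12830) = -388120330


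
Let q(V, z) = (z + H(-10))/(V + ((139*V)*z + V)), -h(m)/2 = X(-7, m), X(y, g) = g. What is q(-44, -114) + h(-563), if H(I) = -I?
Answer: 98121879/87142 ≈ 1126.0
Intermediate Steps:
h(m) = -2*m
q(V, z) = (10 + z)/(2*V + 139*V*z) (q(V, z) = (z - 1*(-10))/(V + ((139*V)*z + V)) = (z + 10)/(V + (139*V*z + V)) = (10 + z)/(V + (V + 139*V*z)) = (10 + z)/(2*V + 139*V*z))
q(-44, -114) + h(-563) = (10 - 114)/((-44)*(2 + 139*(-114))) - 2*(-563) = -1/44*(-104)/(2 - 15846) + 1126 = -1/44*(-104)/(-15844) + 1126 = -1/44*(-1/15844)*(-104) + 1126 = -13/87142 + 1126 = 98121879/87142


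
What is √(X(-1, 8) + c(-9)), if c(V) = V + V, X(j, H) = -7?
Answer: 5*I ≈ 5.0*I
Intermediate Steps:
c(V) = 2*V
√(X(-1, 8) + c(-9)) = √(-7 + 2*(-9)) = √(-7 - 18) = √(-25) = 5*I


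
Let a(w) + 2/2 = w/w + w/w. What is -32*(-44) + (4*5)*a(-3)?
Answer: 1428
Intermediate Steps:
a(w) = 1 (a(w) = -1 + (w/w + w/w) = -1 + (1 + 1) = -1 + 2 = 1)
-32*(-44) + (4*5)*a(-3) = -32*(-44) + (4*5)*1 = 1408 + 20*1 = 1408 + 20 = 1428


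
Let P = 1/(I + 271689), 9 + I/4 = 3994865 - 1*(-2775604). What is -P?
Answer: -1/27353529 ≈ -3.6558e-8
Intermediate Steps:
I = 27081840 (I = -36 + 4*(3994865 - 1*(-2775604)) = -36 + 4*(3994865 + 2775604) = -36 + 4*6770469 = -36 + 27081876 = 27081840)
P = 1/27353529 (P = 1/(27081840 + 271689) = 1/27353529 ≈ 3.6558e-8)
-P = -1*1/27353529 = -1/27353529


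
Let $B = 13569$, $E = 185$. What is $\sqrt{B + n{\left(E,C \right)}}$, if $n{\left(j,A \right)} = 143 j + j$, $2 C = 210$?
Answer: $\sqrt{40209} \approx 200.52$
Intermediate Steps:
$C = 105$ ($C = \frac{1}{2} \cdot 210 = 105$)
$n{\left(j,A \right)} = 144 j$
$\sqrt{B + n{\left(E,C \right)}} = \sqrt{13569 + 144 \cdot 185} = \sqrt{13569 + 26640} = \sqrt{40209}$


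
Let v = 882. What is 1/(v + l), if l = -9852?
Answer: -1/8970 ≈ -0.00011148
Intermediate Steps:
1/(v + l) = 1/(882 - 9852) = 1/(-8970) = -1/8970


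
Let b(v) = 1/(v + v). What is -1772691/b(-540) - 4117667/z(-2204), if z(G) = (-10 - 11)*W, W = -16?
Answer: 643269992413/336 ≈ 1.9145e+9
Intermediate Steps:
b(v) = 1/(2*v)
z(G) = 336 (z(G) = (-10 - 11)*(-16) = -21*(-16) = 336)
-1772691/b(-540) - 4117667/z(-2204) = -1772691/((½)/(-540)) - 4117667/336 = -1772691/((½)*(-1/540)) - 4117667*1/336 = -1772691/(-1/1080) - 4117667/336 = -1772691*(-1080) - 4117667/336 = 1914506280 - 4117667/336 = 643269992413/336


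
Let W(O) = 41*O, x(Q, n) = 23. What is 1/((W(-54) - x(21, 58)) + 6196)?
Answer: 1/3959 ≈ 0.00025259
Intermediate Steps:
1/((W(-54) - x(21, 58)) + 6196) = 1/((41*(-54) - 1*23) + 6196) = 1/((-2214 - 23) + 6196) = 1/(-2237 + 6196) = 1/3959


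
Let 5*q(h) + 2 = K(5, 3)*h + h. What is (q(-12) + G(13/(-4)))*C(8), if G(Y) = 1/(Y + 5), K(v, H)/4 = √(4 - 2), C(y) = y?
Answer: -624/35 - 384*√2/5 ≈ -126.44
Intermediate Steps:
K(v, H) = 4*√2 (K(v, H) = 4*√(4 - 2) = 4*√2)
q(h) = -⅖ + h/5 + 4*h*√2/5 (q(h) = -⅖ + ((4*√2)*h + h)/5 = -⅖ + (4*h*√2 + h)/5 = -⅖ + (h + 4*h*√2)/5 = -⅖ + (h/5 + 4*h*√2/5) = -⅖ + h/5 + 4*h*√2/5)
G(Y) = 1/(5 + Y)
(q(-12) + G(13/(-4)))*C(8) = ((-⅖ + (⅕)*(-12) + (⅘)*(-12)*√2) + 1/(5 + 13/(-4)))*8 = ((-⅖ - 12/5 - 48*√2/5) + 1/(5 + 13*(-¼)))*8 = ((-14/5 - 48*√2/5) + 1/(5 - 13/4))*8 = ((-14/5 - 48*√2/5) + 1/(7/4))*8 = ((-14/5 - 48*√2/5) + 4/7)*8 = (-78/35 - 48*√2/5)*8 = -624/35 - 384*√2/5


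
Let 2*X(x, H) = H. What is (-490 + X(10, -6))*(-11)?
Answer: 5423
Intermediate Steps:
X(x, H) = H/2
(-490 + X(10, -6))*(-11) = (-490 + (1/2)*(-6))*(-11) = (-490 - 3)*(-11) = -493*(-11) = 5423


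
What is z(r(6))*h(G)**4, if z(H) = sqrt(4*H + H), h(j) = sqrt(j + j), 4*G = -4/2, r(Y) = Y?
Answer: sqrt(30) ≈ 5.4772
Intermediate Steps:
G = -1/2 (G = (-4/2)/4 = (-4*1/2)/4 = (1/4)*(-2) = -1/2 ≈ -0.50000)
h(j) = sqrt(2)*sqrt(j) (h(j) = sqrt(2*j) = sqrt(2)*sqrt(j))
z(H) = sqrt(5)*sqrt(H) (z(H) = sqrt(5*H) = sqrt(5)*sqrt(H))
z(r(6))*h(G)**4 = (sqrt(5)*sqrt(6))*(sqrt(2)*sqrt(-1/2))**4 = sqrt(30)*(sqrt(2)*(I*sqrt(2)/2))**4 = sqrt(30)*I**4 = sqrt(30)*1 = sqrt(30)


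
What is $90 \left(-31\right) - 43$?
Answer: $-2833$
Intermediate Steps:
$90 \left(-31\right) - 43 = -2790 - 43 = -2833$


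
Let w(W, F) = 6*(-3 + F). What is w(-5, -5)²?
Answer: 2304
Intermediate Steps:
w(W, F) = -18 + 6*F
w(-5, -5)² = (-18 + 6*(-5))² = (-18 - 30)² = (-48)² = 2304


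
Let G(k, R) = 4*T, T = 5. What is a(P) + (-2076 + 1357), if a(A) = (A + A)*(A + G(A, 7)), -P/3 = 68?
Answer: 74353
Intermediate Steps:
P = -204 (P = -3*68 = -204)
G(k, R) = 20 (G(k, R) = 4*5 = 20)
a(A) = 2*A*(20 + A) (a(A) = (A + A)*(A + 20) = (2*A)*(20 + A) = 2*A*(20 + A))
a(P) + (-2076 + 1357) = 2*(-204)*(20 - 204) + (-2076 + 1357) = 2*(-204)*(-184) - 719 = 75072 - 719 = 74353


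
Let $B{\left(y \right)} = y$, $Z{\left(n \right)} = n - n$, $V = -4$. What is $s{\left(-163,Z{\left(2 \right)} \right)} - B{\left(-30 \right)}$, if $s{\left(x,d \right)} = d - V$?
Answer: $34$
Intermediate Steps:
$Z{\left(n \right)} = 0$
$s{\left(x,d \right)} = 4 + d$ ($s{\left(x,d \right)} = d - -4 = d + 4 = 4 + d$)
$s{\left(-163,Z{\left(2 \right)} \right)} - B{\left(-30 \right)} = \left(4 + 0\right) - -30 = 4 + 30 = 34$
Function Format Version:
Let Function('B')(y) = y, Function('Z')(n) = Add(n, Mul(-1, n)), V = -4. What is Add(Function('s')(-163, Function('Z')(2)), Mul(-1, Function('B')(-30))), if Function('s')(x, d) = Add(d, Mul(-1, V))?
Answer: 34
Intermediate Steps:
Function('Z')(n) = 0
Function('s')(x, d) = Add(4, d) (Function('s')(x, d) = Add(d, Mul(-1, -4)) = Add(d, 4) = Add(4, d))
Add(Function('s')(-163, Function('Z')(2)), Mul(-1, Function('B')(-30))) = Add(Add(4, 0), Mul(-1, -30)) = Add(4, 30) = 34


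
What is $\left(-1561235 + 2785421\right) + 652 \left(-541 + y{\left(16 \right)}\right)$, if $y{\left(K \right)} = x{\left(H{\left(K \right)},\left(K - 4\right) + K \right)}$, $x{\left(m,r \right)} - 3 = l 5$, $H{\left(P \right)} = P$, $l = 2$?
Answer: $879930$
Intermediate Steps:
$x{\left(m,r \right)} = 13$ ($x{\left(m,r \right)} = 3 + 2 \cdot 5 = 3 + 10 = 13$)
$y{\left(K \right)} = 13$
$\left(-1561235 + 2785421\right) + 652 \left(-541 + y{\left(16 \right)}\right) = \left(-1561235 + 2785421\right) + 652 \left(-541 + 13\right) = 1224186 + 652 \left(-528\right) = 1224186 - 344256 = 879930$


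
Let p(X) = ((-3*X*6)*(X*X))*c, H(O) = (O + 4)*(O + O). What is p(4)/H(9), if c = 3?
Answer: -192/13 ≈ -14.769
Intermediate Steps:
H(O) = 2*O*(4 + O) (H(O) = (4 + O)*(2*O) = 2*O*(4 + O))
p(X) = -54*X³ (p(X) = ((-3*X*6)*(X*X))*3 = ((-18*X)*X²)*3 = -18*X³*3 = -54*X³)
p(4)/H(9) = (-54*4³)/((2*9*(4 + 9))) = (-54*64)/((2*9*13)) = -3456/234 = -3456*1/234 = -192/13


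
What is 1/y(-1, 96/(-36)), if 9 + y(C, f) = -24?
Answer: -1/33 ≈ -0.030303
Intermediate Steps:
y(C, f) = -33 (y(C, f) = -9 - 24 = -33)
1/y(-1, 96/(-36)) = 1/(-33) = -1/33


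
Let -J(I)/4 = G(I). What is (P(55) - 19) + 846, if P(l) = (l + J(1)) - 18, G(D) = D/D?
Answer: 860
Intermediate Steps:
G(D) = 1
J(I) = -4 (J(I) = -4*1 = -4)
P(l) = -22 + l (P(l) = (l - 4) - 18 = (-4 + l) - 18 = -22 + l)
(P(55) - 19) + 846 = ((-22 + 55) - 19) + 846 = (33 - 19) + 846 = 14 + 846 = 860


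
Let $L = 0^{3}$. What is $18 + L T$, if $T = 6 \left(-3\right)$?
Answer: $18$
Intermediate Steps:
$L = 0$
$T = -18$
$18 + L T = 18 + 0 \left(-18\right) = 18 + 0 = 18$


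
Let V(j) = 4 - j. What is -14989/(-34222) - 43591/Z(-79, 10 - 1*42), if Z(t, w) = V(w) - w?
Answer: -745375975/1163548 ≈ -640.61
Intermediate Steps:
Z(t, w) = 4 - 2*w (Z(t, w) = (4 - w) - w = 4 - 2*w)
-14989/(-34222) - 43591/Z(-79, 10 - 1*42) = -14989/(-34222) - 43591/(4 - 2*(10 - 1*42)) = -14989*(-1/34222) - 43591/(4 - 2*(10 - 42)) = 14989/34222 - 43591/(4 - 2*(-32)) = 14989/34222 - 43591/(4 + 64) = 14989/34222 - 43591/68 = -745375975/1163548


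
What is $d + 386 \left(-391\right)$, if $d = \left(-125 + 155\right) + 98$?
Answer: $-150798$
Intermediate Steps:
$d = 128$ ($d = 30 + 98 = 128$)
$d + 386 \left(-391\right) = 128 + 386 \left(-391\right) = 128 - 150926 = -150798$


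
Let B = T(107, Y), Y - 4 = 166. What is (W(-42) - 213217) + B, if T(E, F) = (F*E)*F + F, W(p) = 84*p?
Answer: 2875725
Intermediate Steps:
Y = 170 (Y = 4 + 166 = 170)
T(E, F) = F + E*F² (T(E, F) = (E*F)*F + F = E*F² + F = F + E*F²)
B = 3092470 (B = 170*(1 + 107*170) = 170*(1 + 18190) = 170*18191 = 3092470)
(W(-42) - 213217) + B = (84*(-42) - 213217) + 3092470 = (-3528 - 213217) + 3092470 = -216745 + 3092470 = 2875725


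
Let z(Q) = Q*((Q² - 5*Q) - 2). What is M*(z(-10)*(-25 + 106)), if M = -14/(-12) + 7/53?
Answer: -8251740/53 ≈ -1.5569e+5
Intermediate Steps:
z(Q) = Q*(-2 + Q² - 5*Q)
M = 413/318 (M = -14*(-1/12) + 7*(1/53) = 7/6 + 7/53 = 413/318 ≈ 1.2987)
M*(z(-10)*(-25 + 106)) = 413*((-10*(-2 + (-10)² - 5*(-10)))*(-25 + 106))/318 = 413*(-10*(-2 + 100 + 50)*81)/318 = 413*(-10*148*81)/318 = 413*(-1480*81)/318 = (413/318)*(-119880) = -8251740/53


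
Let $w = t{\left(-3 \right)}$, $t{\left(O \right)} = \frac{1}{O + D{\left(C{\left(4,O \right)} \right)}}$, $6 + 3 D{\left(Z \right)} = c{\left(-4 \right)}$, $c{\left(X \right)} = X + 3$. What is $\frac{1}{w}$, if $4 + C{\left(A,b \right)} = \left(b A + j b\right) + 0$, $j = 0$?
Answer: $- \frac{16}{3} \approx -5.3333$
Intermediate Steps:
$c{\left(X \right)} = 3 + X$
$C{\left(A,b \right)} = -4 + A b$ ($C{\left(A,b \right)} = -4 + \left(\left(b A + 0 b\right) + 0\right) = -4 + \left(\left(A b + 0\right) + 0\right) = -4 + \left(A b + 0\right) = -4 + A b$)
$D{\left(Z \right)} = - \frac{7}{3}$ ($D{\left(Z \right)} = -2 + \frac{3 - 4}{3} = -2 + \frac{1}{3} \left(-1\right) = -2 - \frac{1}{3} = - \frac{7}{3}$)
$t{\left(O \right)} = \frac{1}{- \frac{7}{3} + O}$ ($t{\left(O \right)} = \frac{1}{O - \frac{7}{3}} = \frac{1}{- \frac{7}{3} + O}$)
$w = - \frac{3}{16}$ ($w = \frac{3}{-7 + 3 \left(-3\right)} = \frac{3}{-7 - 9} = \frac{3}{-16} = 3 \left(- \frac{1}{16}\right) = - \frac{3}{16} \approx -0.1875$)
$\frac{1}{w} = \frac{1}{- \frac{3}{16}} = - \frac{16}{3}$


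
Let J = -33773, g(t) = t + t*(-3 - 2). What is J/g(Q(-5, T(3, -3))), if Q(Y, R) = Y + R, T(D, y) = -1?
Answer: -33773/24 ≈ -1407.2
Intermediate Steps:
Q(Y, R) = R + Y
g(t) = -4*t (g(t) = t + t*(-5) = t - 5*t = -4*t)
J/g(Q(-5, T(3, -3))) = -33773*(-1/(4*(-1 - 5))) = -33773/((-4*(-6))) = -33773/24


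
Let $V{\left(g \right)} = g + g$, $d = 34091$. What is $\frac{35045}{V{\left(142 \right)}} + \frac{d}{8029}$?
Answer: $\frac{291058149}{2280236} \approx 127.64$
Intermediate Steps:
$V{\left(g \right)} = 2 g$
$\frac{35045}{V{\left(142 \right)}} + \frac{d}{8029} = \frac{35045}{2 \cdot 142} + \frac{34091}{8029} = \frac{35045}{284} + 34091 \cdot \frac{1}{8029} = 35045 \cdot \frac{1}{284} + \frac{34091}{8029} = \frac{35045}{284} + \frac{34091}{8029} = \frac{291058149}{2280236}$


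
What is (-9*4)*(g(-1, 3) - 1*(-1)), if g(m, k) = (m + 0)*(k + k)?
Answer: 180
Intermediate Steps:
g(m, k) = 2*k*m (g(m, k) = m*(2*k) = 2*k*m)
(-9*4)*(g(-1, 3) - 1*(-1)) = (-9*4)*(2*3*(-1) - 1*(-1)) = -36*(-6 + 1) = -36*(-5) = 180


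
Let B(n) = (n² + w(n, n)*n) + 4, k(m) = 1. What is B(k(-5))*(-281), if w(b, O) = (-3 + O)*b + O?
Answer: -1124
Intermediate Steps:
w(b, O) = O + b*(-3 + O) (w(b, O) = b*(-3 + O) + O = O + b*(-3 + O))
B(n) = 4 + n² + n*(n² - 2*n) (B(n) = (n² + (n - 3*n + n*n)*n) + 4 = (n² + (n - 3*n + n²)*n) + 4 = (n² + (n² - 2*n)*n) + 4 = (n² + n*(n² - 2*n)) + 4 = 4 + n² + n*(n² - 2*n))
B(k(-5))*(-281) = (4 + 1³ - 1*1²)*(-281) = (4 + 1 - 1*1)*(-281) = (4 + 1 - 1)*(-281) = 4*(-281) = -1124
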